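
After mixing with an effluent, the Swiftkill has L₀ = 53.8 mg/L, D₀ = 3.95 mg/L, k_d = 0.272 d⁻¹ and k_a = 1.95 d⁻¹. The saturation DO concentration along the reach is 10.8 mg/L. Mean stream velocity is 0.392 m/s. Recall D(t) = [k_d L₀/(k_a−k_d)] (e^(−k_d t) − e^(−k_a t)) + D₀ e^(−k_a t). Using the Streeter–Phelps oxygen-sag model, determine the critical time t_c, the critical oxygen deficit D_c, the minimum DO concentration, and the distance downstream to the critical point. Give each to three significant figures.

At the critical point dD/dt = 0, so k_d L₀ e^(−k_d t) = k_a D. Substituting D(t) from the Streeter–Phelps equation and solving for t gives
t_c = ln[(k_a/k_d)(1 − D₀(k_a−k_d)/(k_d L₀))] / (k_a−k_d).
Here k_a−k_d = 1.678 d⁻¹ and 1 − D₀(k_a−k_d)/(k_d L₀) = 1 − 3.95×1.678/(0.272×53.8) = 0.5471, so
t_c = ln(7.169 × 0.5471) / 1.678 = 1.367 / 1.678 = 0.8144 d.
D_c = (k_d/k_a) L₀ e^(−k_d t_c) = (0.272/1.95) × 53.8 × e^(−0.272×0.8144) = 0.1395 × 53.8 × 0.8013 = 6.013 mg/L.
Minimum DO = C_s − D_c = 10.8 − 6.013 = 4.787 mg/L.
x_c = v t_c = 0.392 m/s × 0.8144 d × 86400 s/d = 27580 m ≈ 27.6 km.

t_c ≈ 0.814 d; D_c ≈ 6.01 mg/L; min DO ≈ 4.79 mg/L; x_c ≈ 27.6 km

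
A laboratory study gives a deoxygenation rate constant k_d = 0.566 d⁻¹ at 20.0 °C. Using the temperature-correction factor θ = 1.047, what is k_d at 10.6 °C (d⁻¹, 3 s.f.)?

k_d ≈ 0.368 d⁻¹

k_d(T₂) = k_d(T₁) · θ^(T₂−T₁) = 0.566 × 1.047^(10.6−20.0)
= 0.566 × 1.047^-9.40 = 0.566 × 0.6494 = 0.3676 d⁻¹.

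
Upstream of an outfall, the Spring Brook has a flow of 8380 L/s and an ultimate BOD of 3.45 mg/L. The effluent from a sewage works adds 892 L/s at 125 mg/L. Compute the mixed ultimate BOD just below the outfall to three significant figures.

15.1 mg/L

Flow-weighted mixing: C = (Q_r C_r + Q_w C_w)/(Q_r + Q_w)
= (8380×3.45 + 892×125)/(8380 + 892) = 140400/9272 = 15.14 mg/L.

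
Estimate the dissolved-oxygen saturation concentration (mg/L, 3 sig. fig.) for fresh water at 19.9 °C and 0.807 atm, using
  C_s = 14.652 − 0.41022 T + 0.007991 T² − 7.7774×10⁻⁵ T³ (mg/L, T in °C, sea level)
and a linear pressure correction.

At sea level: C_s = 14.652 − 0.41022×19.9 + 0.007991×19.9² − 7.7774×10⁻⁵×19.9³ = 9.040 mg/L.
Pressure correction: C_s' = 9.040 × 0.807 = 7.295 mg/L.

C_s ≈ 7.30 mg/L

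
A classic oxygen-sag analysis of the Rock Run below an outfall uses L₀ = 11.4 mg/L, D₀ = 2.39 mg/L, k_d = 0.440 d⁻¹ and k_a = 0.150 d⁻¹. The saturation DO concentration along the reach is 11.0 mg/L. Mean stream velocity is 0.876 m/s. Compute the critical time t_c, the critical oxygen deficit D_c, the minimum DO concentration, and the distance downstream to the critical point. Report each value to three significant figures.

t_c ≈ 3.26 d; D_c ≈ 7.95 mg/L; min DO ≈ 3.05 mg/L; x_c ≈ 247 km

t_c = [1/(k_a−k_d)] ln[(k_a/k_d)(1 − D₀(k_a−k_d)/(k_d L₀))]
= [1/(0.150−0.440)] ln[(0.150/0.440)(1 − 2.39×-0.2900/(0.440×11.4))]
= (1/-0.2900) ln[0.3409 × 1.138] = -3.448 × ln(0.3880) = -3.448 × -0.9467 = 3.265 d.
L(t_c) = L₀ e^(−k_d t_c) = 11.4 × 0.2378 = 2.711 mg/L, and at the critical point k_a D_c = k_d L, so D_c = (0.440/0.150) × 2.711 = 7.952 mg/L.
Minimum DO = C_s − D_c = 11.0 − 7.952 = 3.048 mg/L.
x_c = v t_c = 0.876 m/s × 3.265 d × 86400 s/d = 247100 m ≈ 247 km.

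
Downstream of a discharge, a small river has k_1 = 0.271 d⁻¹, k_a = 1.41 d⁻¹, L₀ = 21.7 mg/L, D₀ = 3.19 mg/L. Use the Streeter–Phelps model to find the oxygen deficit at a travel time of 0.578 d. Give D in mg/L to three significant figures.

D ≈ 3.54 mg/L

k_1 L₀/(k_a−k_1) = 0.271×21.7/(1.41−0.271) = 5.881/1.139 = 5.163 mg/L.
e^(−k_1 t) = e^(−0.271×0.5780) = 0.8550; e^(−k_a t) = e^(−1.41×0.5780) = 0.4426.
D = 5.163 × (0.8550 − 0.4426) + 3.19 × 0.4426 = 2.129 + 1.412 = 3.541 mg/L.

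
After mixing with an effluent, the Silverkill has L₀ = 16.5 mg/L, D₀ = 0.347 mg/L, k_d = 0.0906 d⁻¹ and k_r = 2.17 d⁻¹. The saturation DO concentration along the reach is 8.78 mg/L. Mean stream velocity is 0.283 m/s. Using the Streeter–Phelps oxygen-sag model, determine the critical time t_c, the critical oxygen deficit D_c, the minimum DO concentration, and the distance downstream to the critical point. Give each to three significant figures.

At the critical point dD/dt = 0, so k_d L₀ e^(−k_d t) = k_r D. Substituting D(t) from the Streeter–Phelps equation and solving for t gives
t_c = ln[(k_r/k_d)(1 − D₀(k_r−k_d)/(k_d L₀))] / (k_r−k_d).
Here k_r−k_d = 2.079 d⁻¹ and 1 − D₀(k_r−k_d)/(k_d L₀) = 1 − 0.347×2.079/(0.0906×16.5) = 0.5173, so
t_c = ln(23.95 × 0.5173) / 2.079 = 2.517 / 2.079 = 1.210 d.
L(t_c) = L₀ e^(−k_d t_c) = 16.5 × 0.8961 = 14.79 mg/L, and at the critical point k_r D_c = k_d L, so D_c = (0.0906/2.17) × 14.79 = 0.6173 mg/L.
Minimum DO = C_s − D_c = 8.78 − 0.6173 = 8.163 mg/L.
x_c = v t_c = 0.283 m/s × 1.210 d × 86400 s/d = 29600 m ≈ 29.6 km.

t_c ≈ 1.21 d; D_c ≈ 0.617 mg/L; min DO ≈ 8.16 mg/L; x_c ≈ 29.6 km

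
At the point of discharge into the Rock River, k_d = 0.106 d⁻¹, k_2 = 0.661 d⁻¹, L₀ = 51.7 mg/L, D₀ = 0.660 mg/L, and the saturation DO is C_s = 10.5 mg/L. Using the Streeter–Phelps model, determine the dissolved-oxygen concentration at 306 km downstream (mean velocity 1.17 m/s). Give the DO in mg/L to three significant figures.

DO ≈ 4.58 mg/L

Travel time t = x/v = 306 km / (1.17 m/s) = 306000 m / 1.17 m/s = 261500 s = 3.027 d.
k_d L₀/(k_2−k_d) = 0.106×51.7/(0.661−0.106) = 5.480/0.5550 = 9.874 mg/L.
e^(−k_d t) = e^(−0.106×3.027) = 0.7255; e^(−k_2 t) = e^(−0.661×3.027) = 0.1352.
D = 9.874 × (0.7255 − 0.1352) + 0.660 × 0.1352 = 5.829 + 0.08924 = 5.918 mg/L.
DO = C_s − D = 10.5 − 5.918 = 4.582 mg/L.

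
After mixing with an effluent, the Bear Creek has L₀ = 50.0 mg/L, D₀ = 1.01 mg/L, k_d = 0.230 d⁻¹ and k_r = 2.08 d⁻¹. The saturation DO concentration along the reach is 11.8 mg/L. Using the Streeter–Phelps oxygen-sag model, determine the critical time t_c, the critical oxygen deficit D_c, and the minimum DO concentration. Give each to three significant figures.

t_c ≈ 1.09 d; D_c ≈ 4.30 mg/L; min DO ≈ 7.50 mg/L

At the critical point dD/dt = 0, so k_d L₀ e^(−k_d t) = k_r D. Substituting D(t) from the Streeter–Phelps equation and solving for t gives
t_c = ln[(k_r/k_d)(1 − D₀(k_r−k_d)/(k_d L₀))] / (k_r−k_d).
Here k_r−k_d = 1.850 d⁻¹ and 1 − D₀(k_r−k_d)/(k_d L₀) = 1 − 1.01×1.850/(0.230×50.0) = 0.8375, so
t_c = ln(9.043 × 0.8375) / 1.850 = 2.025 / 1.850 = 1.094 d.
L(t_c) = L₀ e^(−k_d t_c) = 50.0 × 0.7775 = 38.87 mg/L, and at the critical point k_r D_c = k_d L, so D_c = (0.230/2.08) × 38.87 = 4.298 mg/L.
Minimum DO = C_s − D_c = 11.8 − 4.298 = 7.502 mg/L.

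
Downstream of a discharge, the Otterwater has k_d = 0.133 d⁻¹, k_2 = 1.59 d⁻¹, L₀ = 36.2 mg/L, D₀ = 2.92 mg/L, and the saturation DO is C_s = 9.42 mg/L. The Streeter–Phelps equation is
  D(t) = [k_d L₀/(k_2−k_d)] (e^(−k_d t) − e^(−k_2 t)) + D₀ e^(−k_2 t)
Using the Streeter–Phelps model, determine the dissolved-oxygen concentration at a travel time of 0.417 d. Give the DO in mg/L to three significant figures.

k_d L₀/(k_2−k_d) = 0.133×36.2/(1.59−0.133) = 4.815/1.457 = 3.304 mg/L.
e^(−k_d t) = e^(−0.133×0.4170) = 0.9460; e^(−k_2 t) = e^(−1.59×0.4170) = 0.5153.
D = 3.304 × (0.9460 − 0.5153) + 2.92 × 0.5153 = 1.423 + 1.505 = 2.928 mg/L.
DO = C_s − D = 9.42 − 2.928 = 6.492 mg/L.

DO ≈ 6.49 mg/L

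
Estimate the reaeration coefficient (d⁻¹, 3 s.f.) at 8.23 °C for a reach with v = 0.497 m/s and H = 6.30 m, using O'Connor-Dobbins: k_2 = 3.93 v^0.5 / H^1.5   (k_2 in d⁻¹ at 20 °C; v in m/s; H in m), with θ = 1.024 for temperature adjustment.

k_2(20) = 3.93 × 0.497^0.5 / 6.30^1.5 = 3.93 × 0.7050 / 15.81 = 0.1752 d⁻¹.
k_2(8.23) = 0.1752 × 1.024^(8.23−20) = 0.1752 × 0.7564 = 0.1325 d⁻¹.

k_2 ≈ 0.133 d⁻¹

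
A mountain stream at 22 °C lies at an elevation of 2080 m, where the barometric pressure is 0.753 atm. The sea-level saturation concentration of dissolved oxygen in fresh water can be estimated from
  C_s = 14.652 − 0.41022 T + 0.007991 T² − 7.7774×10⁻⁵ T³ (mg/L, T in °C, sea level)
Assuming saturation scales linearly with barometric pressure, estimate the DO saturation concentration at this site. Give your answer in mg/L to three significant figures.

C_s ≈ 6.53 mg/L

At sea level: C_s = 14.652 − 0.41022×22 + 0.007991×22² − 7.7774×10⁻⁵×22³ = 8.667 mg/L.
Pressure correction: C_s' = 8.667 × 0.753 = 6.526 mg/L.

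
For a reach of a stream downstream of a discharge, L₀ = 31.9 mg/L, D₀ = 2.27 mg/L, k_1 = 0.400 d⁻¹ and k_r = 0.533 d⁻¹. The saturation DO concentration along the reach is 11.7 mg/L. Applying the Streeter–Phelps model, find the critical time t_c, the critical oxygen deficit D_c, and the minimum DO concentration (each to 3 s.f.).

At the critical point dD/dt = 0, so k_1 L₀ e^(−k_1 t) = k_r D. Substituting D(t) from the Streeter–Phelps equation and solving for t gives
t_c = ln[(k_r/k_1)(1 − D₀(k_r−k_1)/(k_1 L₀))] / (k_r−k_1).
Here k_r−k_1 = 0.1330 d⁻¹ and 1 − D₀(k_r−k_1)/(k_1 L₀) = 1 − 2.27×0.1330/(0.400×31.9) = 0.9763, so
t_c = ln(1.333 × 0.9763) / 0.1330 = 0.2631 / 0.1330 = 1.978 d.
L(t_c) = L₀ e^(−k_1 t_c) = 31.9 × 0.4532 = 14.46 mg/L, and at the critical point k_r D_c = k_1 L, so D_c = (0.400/0.533) × 14.46 = 10.85 mg/L.
Minimum DO = C_s − D_c = 11.7 − 10.85 = 0.8492 mg/L.

t_c ≈ 1.98 d; D_c ≈ 10.9 mg/L; min DO ≈ 0.849 mg/L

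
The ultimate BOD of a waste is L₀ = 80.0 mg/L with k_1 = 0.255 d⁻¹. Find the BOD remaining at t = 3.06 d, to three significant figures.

L_t = L₀ e^(−k_1 t) = 80.0 × e^(−0.255×3.06) = 80.0 × 0.4583 = 36.66 mg/L.

L ≈ 36.7 mg/L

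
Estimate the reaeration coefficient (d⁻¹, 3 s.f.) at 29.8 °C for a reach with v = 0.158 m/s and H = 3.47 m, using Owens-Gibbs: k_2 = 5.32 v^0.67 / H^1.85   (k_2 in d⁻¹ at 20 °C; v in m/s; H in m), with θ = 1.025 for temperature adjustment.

k_2(20) = 5.32 × 0.158^0.67 / 3.47^1.85 = 5.32 × 0.2905 / 9.991 = 0.1547 d⁻¹.
k_2(29.8) = 0.1547 × 1.025^(29.8−20) = 0.1547 × 1.274 = 0.1970 d⁻¹.

k_2 ≈ 0.197 d⁻¹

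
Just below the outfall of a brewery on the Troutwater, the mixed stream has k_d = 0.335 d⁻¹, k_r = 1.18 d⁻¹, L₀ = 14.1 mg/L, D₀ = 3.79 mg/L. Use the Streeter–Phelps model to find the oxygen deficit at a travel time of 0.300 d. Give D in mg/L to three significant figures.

k_d L₀/(k_r−k_d) = 0.335×14.1/(1.18−0.335) = 4.724/0.8450 = 5.590 mg/L.
e^(−k_d t) = e^(−0.335×0.3000) = 0.9044; e^(−k_r t) = e^(−1.18×0.3000) = 0.7019.
D = 5.590 × (0.9044 − 0.7019) + 3.79 × 0.7019 = 1.132 + 2.660 = 3.792 mg/L.

D ≈ 3.79 mg/L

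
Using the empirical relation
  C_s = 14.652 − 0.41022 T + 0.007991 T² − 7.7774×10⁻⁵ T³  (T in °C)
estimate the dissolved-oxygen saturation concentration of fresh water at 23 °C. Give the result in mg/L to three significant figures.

C_s = 14.652 − 0.41022×23 + 0.007991×23² − 7.7774×10⁻⁵×23³ = 8.498 mg/L.

C_s ≈ 8.50 mg/L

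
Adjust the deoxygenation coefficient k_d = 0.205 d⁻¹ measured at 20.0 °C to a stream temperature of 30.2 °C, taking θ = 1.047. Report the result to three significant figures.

k_d ≈ 0.327 d⁻¹

k_d(T₂) = k_d(T₁) · θ^(T₂−T₁) = 0.205 × 1.047^(30.2−20.0)
= 0.205 × 1.047^10.2 = 0.205 × 1.598 = 0.3275 d⁻¹.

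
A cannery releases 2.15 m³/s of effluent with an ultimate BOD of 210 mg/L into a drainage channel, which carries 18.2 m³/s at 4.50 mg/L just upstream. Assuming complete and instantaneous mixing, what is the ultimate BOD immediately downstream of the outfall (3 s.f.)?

26.2 mg/L

Flow-weighted mixing: C = (Q_r C_r + Q_w C_w)/(Q_r + Q_w)
= (18.2×4.50 + 2.15×210)/(18.2 + 2.15) = 533.4/20.35 = 26.21 mg/L.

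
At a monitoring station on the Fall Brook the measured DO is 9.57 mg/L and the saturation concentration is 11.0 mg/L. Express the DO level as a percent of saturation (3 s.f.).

87.0 % saturation

% saturation = C/C_s × 100 = 9.57/11.0 × 100 = 87.0 %.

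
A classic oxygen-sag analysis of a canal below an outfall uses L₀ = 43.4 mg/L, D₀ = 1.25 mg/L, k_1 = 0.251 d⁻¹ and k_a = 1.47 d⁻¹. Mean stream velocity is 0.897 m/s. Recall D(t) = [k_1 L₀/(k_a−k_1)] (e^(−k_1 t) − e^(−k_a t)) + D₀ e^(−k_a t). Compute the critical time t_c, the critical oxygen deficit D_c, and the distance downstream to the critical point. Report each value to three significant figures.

t_c ≈ 1.33 d; D_c ≈ 5.31 mg/L; x_c ≈ 103 km

t_c = [1/(k_a−k_1)] ln[(k_a/k_1)(1 − D₀(k_a−k_1)/(k_1 L₀))]
= [1/(1.47−0.251)] ln[(1.47/0.251)(1 − 1.25×1.219/(0.251×43.4))]
= (1/1.219) ln[5.857 × 0.8601] = 0.8203 × ln(5.037) = 0.8203 × 1.617 = 1.326 d.
D_c = (k_1/k_a) L₀ e^(−k_1 t_c) = (0.251/1.47) × 43.4 × e^(−0.251×1.326) = 0.1707 × 43.4 × 0.7168 = 5.312 mg/L.
x_c = v t_c = 0.897 m/s × 1.326 d × 86400 s/d = 102800 m ≈ 103 km.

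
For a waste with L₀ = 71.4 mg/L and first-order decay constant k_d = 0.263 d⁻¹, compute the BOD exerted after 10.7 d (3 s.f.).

y_t = L₀(1 − e^(−k_d t)) = 71.4 × (1 − e^(−0.263×10.7))
= 71.4 × (1 − 0.05996) = 71.4 × 0.9400 = 67.12 mg/L.

y ≈ 67.1 mg/L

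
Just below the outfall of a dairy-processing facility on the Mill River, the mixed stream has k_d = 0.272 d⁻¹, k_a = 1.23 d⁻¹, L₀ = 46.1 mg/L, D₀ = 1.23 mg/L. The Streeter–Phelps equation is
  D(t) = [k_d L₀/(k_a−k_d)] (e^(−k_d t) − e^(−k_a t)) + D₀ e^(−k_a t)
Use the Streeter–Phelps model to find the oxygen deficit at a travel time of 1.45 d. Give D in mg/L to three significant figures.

k_d L₀/(k_a−k_d) = 0.272×46.1/(1.23−0.272) = 12.54/0.9580 = 13.09 mg/L.
e^(−k_d t) = e^(−0.272×1.450) = 0.6741; e^(−k_a t) = e^(−1.23×1.450) = 0.1680.
D = 13.09 × (0.6741 − 0.1680) + 1.23 × 0.1680 = 6.623 + 0.2067 = 6.830 mg/L.

D ≈ 6.83 mg/L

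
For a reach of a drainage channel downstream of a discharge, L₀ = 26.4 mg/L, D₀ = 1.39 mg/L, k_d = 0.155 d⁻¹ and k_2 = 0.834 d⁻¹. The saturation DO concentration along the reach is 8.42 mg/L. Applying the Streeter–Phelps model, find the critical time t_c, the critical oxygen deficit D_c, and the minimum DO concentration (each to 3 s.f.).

t_c = [1/(k_2−k_d)] ln[(k_2/k_d)(1 − D₀(k_2−k_d)/(k_d L₀))]
= [1/(0.834−0.155)] ln[(0.834/0.155)(1 − 1.39×0.6790/(0.155×26.4))]
= (1/0.6790) ln[5.381 × 0.7694] = 1.473 × ln(4.140) = 1.473 × 1.421 = 2.092 d.
L(t_c) = L₀ e^(−k_d t_c) = 26.4 × 0.7230 = 19.09 mg/L, and at the critical point k_2 D_c = k_d L, so D_c = (0.155/0.834) × 19.09 = 3.548 mg/L.
Minimum DO = C_s − D_c = 8.42 − 3.548 = 4.872 mg/L.

t_c ≈ 2.09 d; D_c ≈ 3.55 mg/L; min DO ≈ 4.87 mg/L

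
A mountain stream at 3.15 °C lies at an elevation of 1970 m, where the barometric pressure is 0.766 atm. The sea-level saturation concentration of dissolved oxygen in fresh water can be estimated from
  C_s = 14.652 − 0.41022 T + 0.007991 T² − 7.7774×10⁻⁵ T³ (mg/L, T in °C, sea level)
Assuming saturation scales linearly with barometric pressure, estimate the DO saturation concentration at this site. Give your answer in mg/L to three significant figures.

C_s ≈ 10.3 mg/L

At sea level: C_s = 14.652 − 0.41022×3.15 + 0.007991×3.15² − 7.7774×10⁻⁵×3.15³ = 13.44 mg/L.
Pressure correction: C_s' = 13.44 × 0.766 = 10.29 mg/L.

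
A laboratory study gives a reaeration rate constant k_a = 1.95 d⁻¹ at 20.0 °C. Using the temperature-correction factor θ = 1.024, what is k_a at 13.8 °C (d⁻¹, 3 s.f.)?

k_a ≈ 1.68 d⁻¹

k_a(T₂) = k_a(T₁) · θ^(T₂−T₁) = 1.95 × 1.024^(13.8−20.0)
= 1.95 × 1.024^-6.20 = 1.95 × 0.8633 = 1.683 d⁻¹.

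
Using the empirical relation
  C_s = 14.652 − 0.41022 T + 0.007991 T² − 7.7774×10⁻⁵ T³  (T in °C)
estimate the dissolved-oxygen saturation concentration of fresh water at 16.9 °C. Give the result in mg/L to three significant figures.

C_s ≈ 9.63 mg/L

C_s = 14.652 − 0.41022×16.9 + 0.007991×16.9² − 7.7774×10⁻⁵×16.9³ = 9.626 mg/L.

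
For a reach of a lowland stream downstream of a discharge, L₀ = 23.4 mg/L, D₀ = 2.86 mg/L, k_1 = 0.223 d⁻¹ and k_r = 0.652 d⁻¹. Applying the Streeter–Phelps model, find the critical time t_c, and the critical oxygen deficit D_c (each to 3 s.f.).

At the critical point dD/dt = 0, so k_1 L₀ e^(−k_1 t) = k_r D. Substituting D(t) from the Streeter–Phelps equation and solving for t gives
t_c = ln[(k_r/k_1)(1 − D₀(k_r−k_1)/(k_1 L₀))] / (k_r−k_1).
Here k_r−k_1 = 0.4290 d⁻¹ and 1 − D₀(k_r−k_1)/(k_1 L₀) = 1 − 2.86×0.4290/(0.223×23.4) = 0.7649, so
t_c = ln(2.924 × 0.7649) / 0.4290 = 0.8048 / 0.4290 = 1.876 d.
D_c = (k_1/k_r) L₀ e^(−k_1 t_c) = (0.223/0.652) × 23.4 × e^(−0.223×1.876) = 0.3420 × 23.4 × 0.6581 = 5.267 mg/L.

t_c ≈ 1.88 d; D_c ≈ 5.27 mg/L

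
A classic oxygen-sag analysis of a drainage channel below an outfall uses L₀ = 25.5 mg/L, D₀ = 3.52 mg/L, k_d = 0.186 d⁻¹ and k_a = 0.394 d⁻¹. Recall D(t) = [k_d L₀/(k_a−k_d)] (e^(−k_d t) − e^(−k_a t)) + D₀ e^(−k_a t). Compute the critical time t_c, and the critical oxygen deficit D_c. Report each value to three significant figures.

At the critical point dD/dt = 0, so k_d L₀ e^(−k_d t) = k_a D. Substituting D(t) from the Streeter–Phelps equation and solving for t gives
t_c = ln[(k_a/k_d)(1 − D₀(k_a−k_d)/(k_d L₀))] / (k_a−k_d).
Here k_a−k_d = 0.2080 d⁻¹ and 1 − D₀(k_a−k_d)/(k_d L₀) = 1 − 3.52×0.2080/(0.186×25.5) = 0.8456, so
t_c = ln(2.118 × 0.8456) / 0.2080 = 0.5829 / 0.2080 = 2.803 d.
D_c = (k_d/k_a) L₀ e^(−k_d t_c) = (0.186/0.394) × 25.5 × e^(−0.186×2.803) = 0.4721 × 25.5 × 0.5938 = 7.148 mg/L.

t_c ≈ 2.80 d; D_c ≈ 7.15 mg/L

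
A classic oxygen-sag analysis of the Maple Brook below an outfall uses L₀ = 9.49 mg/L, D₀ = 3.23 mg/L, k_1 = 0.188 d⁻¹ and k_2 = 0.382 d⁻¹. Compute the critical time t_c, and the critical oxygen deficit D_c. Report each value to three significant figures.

With k_2/k_1 = 2.032 and 1 − D₀(k_2−k_1)/(k_1 L₀) = 0.6488,
t_c = ln(2.032 × 0.6488) / (0.382 − 0.188) = ln(1.318) / 0.1940 = 0.2763/0.1940 = 1.424 d.
L(t_c) = L₀ e^(−k_1 t_c) = 9.49 × 0.7651 = 7.261 mg/L, and at the critical point k_2 D_c = k_1 L, so D_c = (0.188/0.382) × 7.261 = 3.573 mg/L.

t_c ≈ 1.42 d; D_c ≈ 3.57 mg/L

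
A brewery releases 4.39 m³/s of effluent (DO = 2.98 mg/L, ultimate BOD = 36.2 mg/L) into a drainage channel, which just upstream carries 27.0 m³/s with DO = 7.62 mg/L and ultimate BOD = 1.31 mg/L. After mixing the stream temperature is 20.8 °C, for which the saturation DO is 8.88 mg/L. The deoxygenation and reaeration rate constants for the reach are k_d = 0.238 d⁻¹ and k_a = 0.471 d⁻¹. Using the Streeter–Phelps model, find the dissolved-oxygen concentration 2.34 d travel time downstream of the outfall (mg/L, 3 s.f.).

DO ≈ 6.72 mg/L

Mixed DO = (27.0×7.62 + 4.39×2.98)/(27.0+4.39) = 218.8/31.39 = 6.971 mg/L.
Mixed L₀ = (27.0×1.31 + 4.39×36.2)/(31.39) = 194.3/31.39 = 6.189 mg/L.
Initial deficit D₀ = C_s − DO₀ = 8.88 − 6.971 = 1.909 mg/L.
D(2.34) = [0.238×6.189/(0.471−0.238)](e^(−0.238×2.34) − e^(−0.471×2.34)) + 1.909 e^(−0.471×2.34)
= 6.322 × (0.5730 − 0.3322) + 1.909 × 0.3322 = 2.157 mg/L.
DO = 8.88 − 2.157 = 6.723 mg/L.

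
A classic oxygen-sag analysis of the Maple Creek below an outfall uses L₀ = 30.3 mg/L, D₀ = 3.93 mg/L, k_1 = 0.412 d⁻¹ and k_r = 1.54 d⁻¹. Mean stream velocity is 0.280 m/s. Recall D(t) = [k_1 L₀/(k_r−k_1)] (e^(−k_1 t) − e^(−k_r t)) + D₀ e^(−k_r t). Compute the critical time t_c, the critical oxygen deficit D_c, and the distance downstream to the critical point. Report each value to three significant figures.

t_c = [1/(k_r−k_1)] ln[(k_r/k_1)(1 − D₀(k_r−k_1)/(k_1 L₀))]
= [1/(1.54−0.412)] ln[(1.54/0.412)(1 − 3.93×1.128/(0.412×30.3))]
= (1/1.128) ln[3.738 × 0.6449] = 0.8865 × ln(2.411) = 0.8865 × 0.8798 = 0.7800 d.
D_c = (k_1/k_r) L₀ e^(−k_1 t_c) = (0.412/1.54) × 30.3 × e^(−0.412×0.7800) = 0.2675 × 30.3 × 0.7252 = 5.878 mg/L.
x_c = v t_c = 0.280 m/s × 0.7800 d × 86400 s/d = 18870 m ≈ 18.9 km.

t_c ≈ 0.780 d; D_c ≈ 5.88 mg/L; x_c ≈ 18.9 km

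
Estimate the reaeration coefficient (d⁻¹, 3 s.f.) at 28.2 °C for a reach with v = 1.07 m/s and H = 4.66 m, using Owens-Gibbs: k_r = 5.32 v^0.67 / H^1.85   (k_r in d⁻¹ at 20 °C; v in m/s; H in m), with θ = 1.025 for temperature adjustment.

k_r ≈ 0.395 d⁻¹

k_r(20) = 5.32 × 1.07^0.67 / 4.66^1.85 = 5.32 × 1.046 / 17.24 = 0.3229 d⁻¹.
k_r(28.2) = 0.3229 × 1.025^(28.2−20) = 0.3229 × 1.224 = 0.3954 d⁻¹.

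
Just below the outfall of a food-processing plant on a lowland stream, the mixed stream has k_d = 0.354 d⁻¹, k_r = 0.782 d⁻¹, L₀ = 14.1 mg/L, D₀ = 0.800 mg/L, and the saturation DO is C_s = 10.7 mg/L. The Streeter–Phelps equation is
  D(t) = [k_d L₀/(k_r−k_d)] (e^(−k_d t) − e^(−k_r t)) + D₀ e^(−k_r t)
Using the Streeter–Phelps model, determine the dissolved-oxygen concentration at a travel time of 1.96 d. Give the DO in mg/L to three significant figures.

DO ≈ 7.22 mg/L

k_d L₀/(k_r−k_d) = 0.354×14.1/(0.782−0.354) = 4.991/0.4280 = 11.66 mg/L.
e^(−k_d t) = e^(−0.354×1.960) = 0.4997; e^(−k_r t) = e^(−0.782×1.960) = 0.2159.
D = 11.66 × (0.4997 − 0.2159) + 0.800 × 0.2159 = 3.309 + 0.1728 = 3.481 mg/L.
DO = C_s − D = 10.7 − 3.481 = 7.219 mg/L.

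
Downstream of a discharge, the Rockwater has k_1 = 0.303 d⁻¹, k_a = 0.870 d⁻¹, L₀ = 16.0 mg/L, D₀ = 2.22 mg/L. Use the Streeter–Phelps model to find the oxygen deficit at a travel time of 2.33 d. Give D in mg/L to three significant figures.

D ≈ 3.39 mg/L

k_1 L₀/(k_a−k_1) = 0.303×16.0/(0.870−0.303) = 4.848/0.5670 = 8.550 mg/L.
e^(−k_1 t) = e^(−0.303×2.330) = 0.4936; e^(−k_a t) = e^(−0.870×2.330) = 0.1317.
D = 8.550 × (0.4936 − 0.1317) + 2.22 × 0.1317 = 3.094 + 0.2924 = 3.387 mg/L.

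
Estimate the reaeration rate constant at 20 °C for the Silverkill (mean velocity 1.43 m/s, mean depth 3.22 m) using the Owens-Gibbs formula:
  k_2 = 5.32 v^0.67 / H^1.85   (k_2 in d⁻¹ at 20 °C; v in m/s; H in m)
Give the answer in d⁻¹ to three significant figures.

k_2 ≈ 0.777 d⁻¹

k_2 = 5.32 × 1.43^0.67 / 3.22^1.85 = 5.32 × 1.271 / 8.700 = 0.7771 d⁻¹.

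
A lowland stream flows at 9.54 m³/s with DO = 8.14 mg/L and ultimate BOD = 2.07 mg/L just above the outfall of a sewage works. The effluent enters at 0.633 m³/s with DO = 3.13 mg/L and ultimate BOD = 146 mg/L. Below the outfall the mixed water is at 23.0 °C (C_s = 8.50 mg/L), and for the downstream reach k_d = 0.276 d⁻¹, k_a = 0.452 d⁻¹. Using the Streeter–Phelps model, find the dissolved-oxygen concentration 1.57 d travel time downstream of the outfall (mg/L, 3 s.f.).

Mixed DO = (9.54×8.14 + 0.633×3.13)/(9.54+0.633) = 79.64/10.17 = 7.828 mg/L.
Mixed L₀ = (9.54×2.07 + 0.633×146)/(10.17) = 112.2/10.17 = 11.03 mg/L.
Initial deficit D₀ = C_s − DO₀ = 8.50 − 7.828 = 0.6717 mg/L.
D(1.57) = [0.276×11.03/(0.452−0.276)](e^(−0.276×1.57) − e^(−0.452×1.57)) + 0.6717 e^(−0.452×1.57)
= 17.29 × (0.6484 − 0.4918) + 0.6717 × 0.4918 = 3.037 mg/L.
DO = 8.50 − 3.037 = 5.463 mg/L.

DO ≈ 5.46 mg/L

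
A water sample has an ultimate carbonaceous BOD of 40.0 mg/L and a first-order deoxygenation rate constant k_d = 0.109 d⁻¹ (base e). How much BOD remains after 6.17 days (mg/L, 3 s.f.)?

L ≈ 20.4 mg/L

L_t = L₀ e^(−k_d t) = 40.0 × e^(−0.109×6.17) = 40.0 × 0.5104 = 20.42 mg/L.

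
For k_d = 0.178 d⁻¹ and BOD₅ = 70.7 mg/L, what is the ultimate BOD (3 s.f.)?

BOD₅ = L₀(1 − e^(−5k_d)) ⇒ L₀ = BOD₅ / (1 − e^(−5×0.178))
= 70.7 / (1 − 0.4107) = 70.7 / 0.5893 = 120.0 mg/L.

L₀ ≈ 120 mg/L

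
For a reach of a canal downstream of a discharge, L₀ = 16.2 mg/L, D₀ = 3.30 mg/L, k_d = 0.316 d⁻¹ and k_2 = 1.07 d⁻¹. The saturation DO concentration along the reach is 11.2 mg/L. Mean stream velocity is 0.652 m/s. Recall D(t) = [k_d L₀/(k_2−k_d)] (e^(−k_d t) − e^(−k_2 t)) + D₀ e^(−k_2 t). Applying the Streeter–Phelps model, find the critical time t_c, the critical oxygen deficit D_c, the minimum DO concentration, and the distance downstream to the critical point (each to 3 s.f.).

t_c ≈ 0.735 d; D_c ≈ 3.79 mg/L; min DO ≈ 7.41 mg/L; x_c ≈ 41.4 km

At the critical point dD/dt = 0, so k_d L₀ e^(−k_d t) = k_2 D. Substituting D(t) from the Streeter–Phelps equation and solving for t gives
t_c = ln[(k_2/k_d)(1 − D₀(k_2−k_d)/(k_d L₀))] / (k_2−k_d).
Here k_2−k_d = 0.7540 d⁻¹ and 1 − D₀(k_2−k_d)/(k_d L₀) = 1 − 3.30×0.7540/(0.316×16.2) = 0.5139, so
t_c = ln(3.386 × 0.5139) / 0.7540 = 0.5540 / 0.7540 = 0.7348 d.
D_c = (k_d/k_2) L₀ e^(−k_d t_c) = (0.316/1.07) × 16.2 × e^(−0.316×0.7348) = 0.2953 × 16.2 × 0.7928 = 3.793 mg/L.
Minimum DO = C_s − D_c = 11.2 − 3.793 = 7.407 mg/L.
x_c = v t_c = 0.652 m/s × 0.7348 d × 86400 s/d = 41390 m ≈ 41.4 km.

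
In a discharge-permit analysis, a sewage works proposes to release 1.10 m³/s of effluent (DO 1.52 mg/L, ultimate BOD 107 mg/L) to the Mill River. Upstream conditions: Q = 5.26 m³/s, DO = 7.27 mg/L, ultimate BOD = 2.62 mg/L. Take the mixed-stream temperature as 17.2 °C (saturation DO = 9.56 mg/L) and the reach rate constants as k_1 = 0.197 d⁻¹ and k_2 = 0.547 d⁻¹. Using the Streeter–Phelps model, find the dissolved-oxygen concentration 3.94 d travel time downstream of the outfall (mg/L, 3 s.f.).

Mixed DO = (5.26×7.27 + 1.10×1.52)/(5.26+1.10) = 39.91/6.360 = 6.276 mg/L.
Mixed L₀ = (5.26×2.62 + 1.10×107)/(6.360) = 131.5/6.360 = 20.67 mg/L.
Initial deficit D₀ = C_s − DO₀ = 9.56 − 6.276 = 3.284 mg/L.
D(3.94) = [0.197×20.67/(0.547−0.197)](e^(−0.197×3.94) − e^(−0.547×3.94)) + 3.284 e^(−0.547×3.94)
= 11.64 × (0.4602 − 0.1159) + 3.284 × 0.1159 = 4.387 mg/L.
DO = 9.56 − 4.387 = 5.173 mg/L.

DO ≈ 5.17 mg/L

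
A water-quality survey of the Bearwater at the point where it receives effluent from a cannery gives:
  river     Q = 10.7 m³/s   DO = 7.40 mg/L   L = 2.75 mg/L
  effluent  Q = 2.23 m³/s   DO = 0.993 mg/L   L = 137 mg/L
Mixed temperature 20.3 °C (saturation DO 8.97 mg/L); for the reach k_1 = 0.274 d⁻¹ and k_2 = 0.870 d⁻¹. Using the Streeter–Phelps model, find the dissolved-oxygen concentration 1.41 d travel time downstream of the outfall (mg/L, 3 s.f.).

Mixed DO = (10.7×7.40 + 2.23×0.993)/(10.7+2.23) = 81.39/12.93 = 6.295 mg/L.
Mixed L₀ = (10.7×2.75 + 2.23×137)/(12.93) = 334.9/12.93 = 25.90 mg/L.
Initial deficit D₀ = C_s − DO₀ = 8.97 − 6.295 = 2.675 mg/L.
D(1.41) = [0.274×25.90/(0.870−0.274)](e^(−0.274×1.41) − e^(−0.870×1.41)) + 2.675 e^(−0.870×1.41)
= 11.91 × (0.6795 − 0.2933) + 2.675 × 0.2933 = 5.385 mg/L.
DO = 8.97 − 5.385 = 3.585 mg/L.

DO ≈ 3.59 mg/L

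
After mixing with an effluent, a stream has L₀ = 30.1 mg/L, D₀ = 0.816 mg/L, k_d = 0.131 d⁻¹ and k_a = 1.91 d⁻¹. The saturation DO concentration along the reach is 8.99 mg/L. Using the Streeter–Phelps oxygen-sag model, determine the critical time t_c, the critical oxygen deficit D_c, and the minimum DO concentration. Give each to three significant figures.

t_c = [1/(k_a−k_d)] ln[(k_a/k_d)(1 − D₀(k_a−k_d)/(k_d L₀))]
= [1/(1.91−0.131)] ln[(1.91/0.131)(1 − 0.816×1.779/(0.131×30.1))]
= (1/1.779) ln[14.58 × 0.6318] = 0.5621 × ln(9.212) = 0.5621 × 2.221 = 1.248 d.
L(t_c) = L₀ e^(−k_d t_c) = 30.1 × 0.8492 = 25.56 mg/L, and at the critical point k_a D_c = k_d L, so D_c = (0.131/1.91) × 25.56 = 1.753 mg/L.
Minimum DO = C_s − D_c = 8.99 − 1.753 = 7.237 mg/L.

t_c ≈ 1.25 d; D_c ≈ 1.75 mg/L; min DO ≈ 7.24 mg/L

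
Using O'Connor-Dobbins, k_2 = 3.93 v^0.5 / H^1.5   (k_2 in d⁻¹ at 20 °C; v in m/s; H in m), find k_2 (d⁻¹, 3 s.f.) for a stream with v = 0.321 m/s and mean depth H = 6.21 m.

k_2 = 3.93 × 0.321^0.5 / 6.21^1.5 = 3.93 × 0.5666 / 15.48 = 0.1439 d⁻¹.

k_2 ≈ 0.144 d⁻¹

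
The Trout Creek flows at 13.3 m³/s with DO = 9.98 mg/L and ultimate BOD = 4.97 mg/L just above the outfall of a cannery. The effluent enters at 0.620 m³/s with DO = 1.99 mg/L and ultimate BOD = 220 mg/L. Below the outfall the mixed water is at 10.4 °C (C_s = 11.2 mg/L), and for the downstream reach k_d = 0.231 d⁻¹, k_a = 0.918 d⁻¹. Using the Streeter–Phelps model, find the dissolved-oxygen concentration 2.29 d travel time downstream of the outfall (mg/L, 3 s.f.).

Mixed DO = (13.3×9.98 + 0.620×1.99)/(13.3+0.620) = 134.0/13.92 = 9.624 mg/L.
Mixed L₀ = (13.3×4.97 + 0.620×220)/(13.92) = 202.5/13.92 = 14.55 mg/L.
Initial deficit D₀ = C_s − DO₀ = 11.2 − 9.624 = 1.576 mg/L.
D(2.29) = [0.231×14.55/(0.918−0.231)](e^(−0.231×2.29) − e^(−0.918×2.29)) + 1.576 e^(−0.918×2.29)
= 4.892 × (0.5892 − 0.1222) + 1.576 × 0.1222 = 2.477 mg/L.
DO = 11.2 − 2.477 = 8.723 mg/L.

DO ≈ 8.72 mg/L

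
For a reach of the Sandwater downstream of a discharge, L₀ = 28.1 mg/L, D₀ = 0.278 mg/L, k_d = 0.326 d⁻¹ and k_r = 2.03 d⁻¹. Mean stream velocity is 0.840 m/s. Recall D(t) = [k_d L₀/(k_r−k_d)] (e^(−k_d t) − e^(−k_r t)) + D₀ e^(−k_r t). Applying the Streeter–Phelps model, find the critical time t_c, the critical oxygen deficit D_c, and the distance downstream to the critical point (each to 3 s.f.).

t_c = [1/(k_r−k_d)] ln[(k_r/k_d)(1 − D₀(k_r−k_d)/(k_d L₀))]
= [1/(2.03−0.326)] ln[(2.03/0.326)(1 − 0.278×1.704/(0.326×28.1))]
= (1/1.704) ln[6.227 × 0.9483] = 0.5869 × ln(5.905) = 0.5869 × 1.776 = 1.042 d.
D_c = (k_d/k_r) L₀ e^(−k_d t_c) = (0.326/2.03) × 28.1 × e^(−0.326×1.042) = 0.1606 × 28.1 × 0.7120 = 3.213 mg/L.
x_c = v t_c = 0.840 m/s × 1.042 d × 86400 s/d = 75630 m ≈ 75.6 km.

t_c ≈ 1.04 d; D_c ≈ 3.21 mg/L; x_c ≈ 75.6 km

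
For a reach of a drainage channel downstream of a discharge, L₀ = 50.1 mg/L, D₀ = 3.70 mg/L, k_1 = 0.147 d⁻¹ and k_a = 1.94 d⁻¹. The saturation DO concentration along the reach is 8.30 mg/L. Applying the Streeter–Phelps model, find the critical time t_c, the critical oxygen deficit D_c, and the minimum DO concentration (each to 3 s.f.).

t_c ≈ 0.150 d; D_c ≈ 3.71 mg/L; min DO ≈ 4.59 mg/L

At the critical point dD/dt = 0, so k_1 L₀ e^(−k_1 t) = k_a D. Substituting D(t) from the Streeter–Phelps equation and solving for t gives
t_c = ln[(k_a/k_1)(1 − D₀(k_a−k_1)/(k_1 L₀))] / (k_a−k_1).
Here k_a−k_1 = 1.793 d⁻¹ and 1 − D₀(k_a−k_1)/(k_1 L₀) = 1 − 3.70×1.793/(0.147×50.1) = 0.09920, so
t_c = ln(13.20 × 0.09920) / 1.793 = 0.2694 / 1.793 = 0.1503 d.
D_c = (k_1/k_a) L₀ e^(−k_1 t_c) = (0.147/1.94) × 50.1 × e^(−0.147×0.1503) = 0.07577 × 50.1 × 0.9782 = 3.713 mg/L.
Minimum DO = C_s − D_c = 8.30 − 3.713 = 4.587 mg/L.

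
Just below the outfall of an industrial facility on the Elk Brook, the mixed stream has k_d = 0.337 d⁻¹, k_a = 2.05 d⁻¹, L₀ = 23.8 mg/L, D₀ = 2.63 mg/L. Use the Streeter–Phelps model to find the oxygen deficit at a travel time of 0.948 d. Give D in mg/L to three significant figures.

k_d L₀/(k_a−k_d) = 0.337×23.8/(2.05−0.337) = 8.021/1.713 = 4.682 mg/L.
e^(−k_d t) = e^(−0.337×0.9480) = 0.7265; e^(−k_a t) = e^(−2.05×0.9480) = 0.1432.
D = 4.682 × (0.7265 − 0.1432) + 2.63 × 0.1432 = 2.731 + 0.3767 = 3.108 mg/L.

D ≈ 3.11 mg/L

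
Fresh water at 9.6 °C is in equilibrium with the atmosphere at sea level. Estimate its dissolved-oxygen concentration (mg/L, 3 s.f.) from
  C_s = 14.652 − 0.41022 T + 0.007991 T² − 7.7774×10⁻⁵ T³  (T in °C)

C_s = 14.652 − 0.41022×9.6 + 0.007991×9.6² − 7.7774×10⁻⁵×9.6³ = 11.38 mg/L.

C_s ≈ 11.4 mg/L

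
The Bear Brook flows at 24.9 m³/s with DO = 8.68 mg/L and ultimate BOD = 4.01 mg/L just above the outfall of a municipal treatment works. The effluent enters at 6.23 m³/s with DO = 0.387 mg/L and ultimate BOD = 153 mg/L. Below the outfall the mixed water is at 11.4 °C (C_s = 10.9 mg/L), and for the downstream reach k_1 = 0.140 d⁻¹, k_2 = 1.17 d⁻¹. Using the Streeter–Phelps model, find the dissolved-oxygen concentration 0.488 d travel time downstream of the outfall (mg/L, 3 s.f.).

Mixed DO = (24.9×8.68 + 6.23×0.387)/(24.9+6.23) = 218.5/31.13 = 7.020 mg/L.
Mixed L₀ = (24.9×4.01 + 6.23×153)/(31.13) = 1053/31.13 = 33.83 mg/L.
Initial deficit D₀ = C_s − DO₀ = 10.9 − 7.020 = 3.880 mg/L.
D(0.488) = [0.140×33.83/(1.17−0.140)](e^(−0.140×0.488) − e^(−1.17×0.488)) + 3.880 e^(−1.17×0.488)
= 4.598 × (0.9340 − 0.5650) + 3.880 × 0.5650 = 3.888 mg/L.
DO = 10.9 − 3.888 = 7.012 mg/L.

DO ≈ 7.01 mg/L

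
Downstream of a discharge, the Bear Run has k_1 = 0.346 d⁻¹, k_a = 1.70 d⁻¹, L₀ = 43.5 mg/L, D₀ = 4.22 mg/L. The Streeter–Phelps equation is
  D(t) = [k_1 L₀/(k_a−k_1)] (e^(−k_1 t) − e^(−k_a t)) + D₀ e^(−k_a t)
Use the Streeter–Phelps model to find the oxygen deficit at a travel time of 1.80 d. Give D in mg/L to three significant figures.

D ≈ 5.64 mg/L

k_1 L₀/(k_a−k_1) = 0.346×43.5/(1.70−0.346) = 15.05/1.354 = 11.12 mg/L.
e^(−k_1 t) = e^(−0.346×1.800) = 0.5364; e^(−k_a t) = e^(−1.70×1.800) = 0.04689.
D = 11.12 × (0.5364 − 0.04689) + 4.22 × 0.04689 = 5.442 + 0.1979 = 5.640 mg/L.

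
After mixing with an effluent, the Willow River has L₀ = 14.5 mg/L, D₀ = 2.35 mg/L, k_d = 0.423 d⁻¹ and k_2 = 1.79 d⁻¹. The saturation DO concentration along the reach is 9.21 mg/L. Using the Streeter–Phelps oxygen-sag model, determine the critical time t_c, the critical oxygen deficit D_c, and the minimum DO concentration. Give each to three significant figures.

With k_2/k_d = 4.232 and 1 − D₀(k_2−k_d)/(k_d L₀) = 0.4762,
t_c = ln(4.232 × 0.4762) / (1.79 − 0.423) = ln(2.015) / 1.367 = 0.7008/1.367 = 0.5126 d.
L(t_c) = L₀ e^(−k_d t_c) = 14.5 × 0.8051 = 11.67 mg/L, and at the critical point k_2 D_c = k_d L, so D_c = (0.423/1.79) × 11.67 = 2.759 mg/L.
Minimum DO = C_s − D_c = 9.21 − 2.759 = 6.451 mg/L.

t_c ≈ 0.513 d; D_c ≈ 2.76 mg/L; min DO ≈ 6.45 mg/L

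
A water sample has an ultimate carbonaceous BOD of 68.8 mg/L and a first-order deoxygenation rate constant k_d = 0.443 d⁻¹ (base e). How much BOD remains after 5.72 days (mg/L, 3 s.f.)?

L_t = L₀ e^(−k_d t) = 68.8 × e^(−0.443×5.72) = 68.8 × 0.07934 = 5.459 mg/L.

L ≈ 5.46 mg/L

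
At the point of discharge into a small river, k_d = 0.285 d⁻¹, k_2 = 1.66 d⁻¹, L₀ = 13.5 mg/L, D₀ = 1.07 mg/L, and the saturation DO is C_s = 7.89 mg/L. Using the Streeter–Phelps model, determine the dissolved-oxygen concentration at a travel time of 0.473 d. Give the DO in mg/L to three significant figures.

DO ≈ 6.23 mg/L

k_d L₀/(k_2−k_d) = 0.285×13.5/(1.66−0.285) = 3.847/1.375 = 2.798 mg/L.
e^(−k_d t) = e^(−0.285×0.4730) = 0.8739; e^(−k_2 t) = e^(−1.66×0.4730) = 0.4560.
D = 2.798 × (0.8739 − 0.4560) + 1.07 × 0.4560 = 1.169 + 0.4880 = 1.657 mg/L.
DO = C_s − D = 7.89 − 1.657 = 6.233 mg/L.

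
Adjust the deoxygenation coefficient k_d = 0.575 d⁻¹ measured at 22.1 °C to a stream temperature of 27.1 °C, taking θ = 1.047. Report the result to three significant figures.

k_d(T₂) = k_d(T₁) · θ^(T₂−T₁) = 0.575 × 1.047^(27.1−22.1)
= 0.575 × 1.047^5.00 = 0.575 × 1.258 = 0.7234 d⁻¹.

k_d ≈ 0.723 d⁻¹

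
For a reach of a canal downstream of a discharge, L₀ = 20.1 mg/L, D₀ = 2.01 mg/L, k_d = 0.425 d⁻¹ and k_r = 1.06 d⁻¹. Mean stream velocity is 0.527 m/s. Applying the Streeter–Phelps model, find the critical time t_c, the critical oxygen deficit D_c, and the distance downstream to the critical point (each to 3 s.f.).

t_c = [1/(k_r−k_d)] ln[(k_r/k_d)(1 − D₀(k_r−k_d)/(k_d L₀))]
= [1/(1.06−0.425)] ln[(1.06/0.425)(1 − 2.01×0.6350/(0.425×20.1))]
= (1/0.6350) ln[2.494 × 0.8506] = 1.575 × ln(2.121) = 1.575 × 0.7521 = 1.184 d.
L(t_c) = L₀ e^(−k_d t_c) = 20.1 × 0.6045 = 12.15 mg/L, and at the critical point k_r D_c = k_d L, so D_c = (0.425/1.06) × 12.15 = 4.872 mg/L.
x_c = v t_c = 0.527 m/s × 1.184 d × 86400 s/d = 53930 m ≈ 53.9 km.

t_c ≈ 1.18 d; D_c ≈ 4.87 mg/L; x_c ≈ 53.9 km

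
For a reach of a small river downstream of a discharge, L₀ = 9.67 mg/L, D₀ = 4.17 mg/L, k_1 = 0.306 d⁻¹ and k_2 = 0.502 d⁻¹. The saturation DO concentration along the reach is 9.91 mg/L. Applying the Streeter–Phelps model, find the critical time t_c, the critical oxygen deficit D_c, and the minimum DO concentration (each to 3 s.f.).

With k_2/k_1 = 1.641 and 1 − D₀(k_2−k_1)/(k_1 L₀) = 0.7238,
t_c = ln(1.641 × 0.7238) / (0.502 − 0.306) = ln(1.187) / 0.1960 = 0.1718/0.1960 = 0.8763 d.
L(t_c) = L₀ e^(−k_1 t_c) = 9.67 × 0.7648 = 7.396 mg/L, and at the critical point k_2 D_c = k_1 L, so D_c = (0.306/0.502) × 7.396 = 4.508 mg/L.
Minimum DO = C_s − D_c = 9.91 − 4.508 = 5.402 mg/L.

t_c ≈ 0.876 d; D_c ≈ 4.51 mg/L; min DO ≈ 5.40 mg/L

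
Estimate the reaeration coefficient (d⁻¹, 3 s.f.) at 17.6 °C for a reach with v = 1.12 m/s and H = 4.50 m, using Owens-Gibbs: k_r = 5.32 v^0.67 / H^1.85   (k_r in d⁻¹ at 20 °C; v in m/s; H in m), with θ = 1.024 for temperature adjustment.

k_r(20) = 5.32 × 1.12^0.67 / 4.50^1.85 = 5.32 × 1.079 / 16.16 = 0.3552 d⁻¹.
k_r(17.6) = 0.3552 × 1.024^(17.6−20) = 0.3552 × 0.9447 = 0.3355 d⁻¹.

k_r ≈ 0.336 d⁻¹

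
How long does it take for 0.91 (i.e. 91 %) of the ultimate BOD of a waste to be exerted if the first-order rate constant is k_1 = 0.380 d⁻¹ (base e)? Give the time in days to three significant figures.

y/L₀ = 1 − e^(−k_1 t) = 0.91 ⇒ e^(−k_1 t) = 0.0900
t = −ln(0.0900) / 0.380 = 2.408 / 0.380 = 6.337 d.

t ≈ 6.34 d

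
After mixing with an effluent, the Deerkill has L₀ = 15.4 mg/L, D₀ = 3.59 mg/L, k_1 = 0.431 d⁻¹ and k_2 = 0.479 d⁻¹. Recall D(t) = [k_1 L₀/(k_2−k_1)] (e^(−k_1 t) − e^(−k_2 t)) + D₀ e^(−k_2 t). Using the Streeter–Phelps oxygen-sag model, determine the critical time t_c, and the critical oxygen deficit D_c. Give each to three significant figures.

t_c ≈ 1.65 d; D_c ≈ 6.80 mg/L

With k_2/k_1 = 1.111 and 1 − D₀(k_2−k_1)/(k_1 L₀) = 0.9740,
t_c = ln(1.111 × 0.9740) / (0.479 − 0.431) = ln(1.083) / 0.04800 = 0.07929/0.04800 = 1.652 d.
L(t_c) = L₀ e^(−k_1 t_c) = 15.4 × 0.4907 = 7.557 mg/L, and at the critical point k_2 D_c = k_1 L, so D_c = (0.431/0.479) × 7.557 = 6.799 mg/L.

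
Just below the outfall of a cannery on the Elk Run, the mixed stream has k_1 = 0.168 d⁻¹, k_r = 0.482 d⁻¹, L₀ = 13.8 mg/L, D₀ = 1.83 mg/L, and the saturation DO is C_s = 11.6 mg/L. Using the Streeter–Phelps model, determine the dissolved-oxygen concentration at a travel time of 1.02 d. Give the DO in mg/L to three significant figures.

k_1 L₀/(k_r−k_1) = 0.168×13.8/(0.482−0.168) = 2.318/0.3140 = 7.383 mg/L.
e^(−k_1 t) = e^(−0.168×1.020) = 0.8425; e^(−k_r t) = e^(−0.482×1.020) = 0.6116.
D = 7.383 × (0.8425 − 0.6116) + 1.83 × 0.6116 = 1.705 + 1.119 = 2.824 mg/L.
DO = C_s − D = 11.6 − 2.824 = 8.776 mg/L.

DO ≈ 8.78 mg/L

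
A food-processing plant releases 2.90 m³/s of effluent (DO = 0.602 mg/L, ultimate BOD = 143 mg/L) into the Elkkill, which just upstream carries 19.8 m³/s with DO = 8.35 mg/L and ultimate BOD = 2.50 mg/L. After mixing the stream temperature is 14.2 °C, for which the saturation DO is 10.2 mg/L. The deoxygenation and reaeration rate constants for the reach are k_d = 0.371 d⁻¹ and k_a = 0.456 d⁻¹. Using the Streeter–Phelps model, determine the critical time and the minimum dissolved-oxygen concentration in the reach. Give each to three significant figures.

t_c ≈ 2.05 d; minimum DO ≈ 2.41 mg/L

Mixed DO = (19.8×8.35 + 2.90×0.602)/(19.8+2.90) = 167.1/22.70 = 7.360 mg/L.
Mixed L₀ = (19.8×2.50 + 2.90×143)/(22.70) = 464.2/22.70 = 20.45 mg/L.
Initial deficit D₀ = C_s − DO₀ = 10.2 − 7.360 = 2.840 mg/L.
t_c = (1/0.08500) ln[(0.456/0.371)(1 − 2.840×0.08500/(0.371×20.45))] = 11.76 × ln(1.190) = 2.047 d.
D_c = (0.371/0.456) × 20.45 × e^(−0.371×2.047) = 0.8136 × 20.45 × 0.4680 = 7.786 mg/L.
Minimum DO = 10.2 − 7.786 = 2.414 mg/L.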